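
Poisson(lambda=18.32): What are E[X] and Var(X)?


E[X] = Var(X) = lambda = 18.32

18.32, 18.32


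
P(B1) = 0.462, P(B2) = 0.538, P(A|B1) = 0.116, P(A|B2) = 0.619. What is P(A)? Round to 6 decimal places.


P(A) = P(A|B1)*P(B1) + P(A|B2)*P(B2)
P(A|B1)*P(B1) = 0.116 * 0.462 = 0.053592
P(A|B2)*P(B2) = 0.619 * 0.538 = 0.333022
P(A) = 0.053592 + 0.333022 = 0.386614

0.386614


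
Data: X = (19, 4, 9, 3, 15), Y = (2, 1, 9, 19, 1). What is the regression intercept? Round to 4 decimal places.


a = ybar - b*xbar, where b = sum((xi-xbar)(yi-ybar)) / sum((xi-xbar)^2)
n = 5, xbar = 50/5 = 10, ybar = 32/5 = 6.4
Sxy = sum((xi-xbar)(yi-ybar)) = -125
Sxx = sum((xi-xbar)^2) = 192
b = Sxy / Sxx = -125/192 ≈ -0.651042
a = 6.4 - (-0.651042) * 10 = 6197/480 ≈ 12.910417

12.9104


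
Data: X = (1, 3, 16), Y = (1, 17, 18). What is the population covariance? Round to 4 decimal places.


Cov = (1/n)*sum((xi-xbar)(yi-ybar))
n = 3, xbar = 20/3 ≈ 6.666667, ybar = 36/3 = 12
sum((xi-xbar)(yi-ybar)) = 100
Cov = 100 / 3 = 100/3 ≈ 33.333333

33.3333


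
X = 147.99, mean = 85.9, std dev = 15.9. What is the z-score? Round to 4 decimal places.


z = (X - mu) / sigma
X - mu = 147.99 - 85.9 = 62.09
z = 62.09 / 15.9 = 6209/1590 ≈ 3.905031

3.9050


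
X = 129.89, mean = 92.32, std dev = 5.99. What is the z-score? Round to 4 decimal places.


z = (X - mu) / sigma
X - mu = 129.89 - 92.32 = 37.57
z = 37.57 / 5.99 = 3757/599 ≈ 6.272120

6.2721


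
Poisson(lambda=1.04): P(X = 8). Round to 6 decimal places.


P = e^(-lam) * lam^k / k!
e^(-1.04) ≈ 0.3534547
lam^k = 1.04^8 ≈ 1.368569
k! = 8! = 40320
P = 0.3534547 * 1.368569 / 40320 ≈ 0.000012

0.000012


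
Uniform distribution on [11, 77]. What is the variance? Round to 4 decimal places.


Var = (b-a)^2 / 12
(b-a)^2 = (77 - 11)^2 = 4356
Var = 4356/12 = 363

363.0000


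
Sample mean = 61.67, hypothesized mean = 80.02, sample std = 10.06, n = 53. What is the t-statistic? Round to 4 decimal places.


t = (xbar - mu0) / (s/sqrt(n))
xbar - mu0 = 61.67 - 80.02 = -18.35
sqrt(53) ≈ 7.28010989
s/sqrt(n) = 10.06 / 7.28010989 ≈ 1.38184727
t = -18.35 / 1.38184727 ≈ -13.279326

-13.2793


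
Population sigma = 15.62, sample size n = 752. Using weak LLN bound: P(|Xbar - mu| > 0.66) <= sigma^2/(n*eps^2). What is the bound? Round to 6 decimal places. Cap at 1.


bound = min(1, sigma^2/(n*eps^2))
sigma^2 = 15.62^2 = 243.9844
n*eps^2 = 752 * 0.66^2 = 752 * 0.4356 = 327.5712
sigma^2/(n*eps^2) = 243.9844 / 327.5712 = 5041/6768 ≈ 0.74482861

0.744829


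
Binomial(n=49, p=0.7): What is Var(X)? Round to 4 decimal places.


Var = n*p*(1-p) = 49 * 0.7 * 0.3 = 10.29

10.2900


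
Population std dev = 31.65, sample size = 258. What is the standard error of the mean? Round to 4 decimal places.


SE = sigma / sqrt(n)
sqrt(258) ≈ 16.062378
SE = 31.65 / 16.062378 ≈ 1.970443

1.9704


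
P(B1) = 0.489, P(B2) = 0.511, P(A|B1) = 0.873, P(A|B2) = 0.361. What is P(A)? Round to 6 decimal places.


P(A) = P(A|B1)*P(B1) + P(A|B2)*P(B2)
P(A|B1)*P(B1) = 0.873 * 0.489 = 0.426897
P(A|B2)*P(B2) = 0.361 * 0.511 = 0.184471
P(A) = 0.426897 + 0.184471 = 0.611368

0.611368


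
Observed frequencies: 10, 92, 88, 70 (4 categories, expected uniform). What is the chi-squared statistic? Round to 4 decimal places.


chi2 = sum((O-E)^2/E), E = total/4
total = 260, E = 260/4 = 65
(10 - 65)^2 / 65 = 3025 / 65 = 605/13 ≈ 46.538462
(92 - 65)^2 / 65 = 729 / 65 = 729/65 ≈ 11.215385
(88 - 65)^2 / 65 = 529 / 65 = 529/65 ≈ 8.138462
(70 - 65)^2 / 65 = 25 / 65 = 5/13 ≈ 0.384615
chi2 = 4308/65 ≈ 66.276923

66.2769


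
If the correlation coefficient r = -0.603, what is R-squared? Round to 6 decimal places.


R^2 = r^2 = (-0.603)^2 = 0.363609

0.363609


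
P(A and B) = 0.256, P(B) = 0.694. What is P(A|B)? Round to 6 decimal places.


P(A|B) = P(A and B) / P(B) = 0.256 / 0.694 = 128/347 ≈ 0.36887608

0.368876


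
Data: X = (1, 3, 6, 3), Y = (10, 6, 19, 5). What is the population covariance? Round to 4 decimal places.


Cov = (1/n)*sum((xi-xbar)(yi-ybar))
n = 4, xbar = 13/4 = 3.25, ybar = 40/4 = 10
sum((xi-xbar)(yi-ybar)) = 27
Cov = 27 / 4 = 6.75

6.7500


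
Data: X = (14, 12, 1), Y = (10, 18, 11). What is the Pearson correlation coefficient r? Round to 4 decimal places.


r = sum((xi-xbar)(yi-ybar)) / sqrt(sum((xi-xbar)^2) * sum((yi-ybar)^2))
n = 3, xbar = 27/3 = 9, ybar = 39/3 = 13
Sxy = sum((xi-xbar)(yi-ybar)) = 16
Sxx = sum((xi-xbar)^2) = 98
Syy = sum((yi-ybar)^2) = 38
sqrt(Sxx*Syy) ≈ 61.024585
r = Sxy / sqrt(Sxx*Syy) = 16 / 61.024585 ≈ 0.262189

0.2622


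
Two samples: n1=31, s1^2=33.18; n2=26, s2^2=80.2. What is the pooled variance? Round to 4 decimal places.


sp^2 = ((n1-1)*s1^2 + (n2-1)*s2^2)/(n1+n2-2)
(n1-1)*s1^2 = 30 * 33.18 = 995.4
(n2-1)*s2^2 = 25 * 80.2 = 2005
numerator = 995.4 + 2005 = 3000.4
n1+n2-2 = 55
sp^2 = 3000.4 / 55 = 15002/275 ≈ 54.552727

54.5527


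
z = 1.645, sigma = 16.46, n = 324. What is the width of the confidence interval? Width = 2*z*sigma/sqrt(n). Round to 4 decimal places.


width = 2*z*sigma/sqrt(n)
2*z*sigma = 2 * 1.645 * 16.46 = 54.1534
sqrt(324) = 18
width = 54.1534 / 18 ≈ 3.008522

3.0085


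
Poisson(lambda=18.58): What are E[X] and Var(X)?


E[X] = Var(X) = lambda = 18.58

18.58, 18.58


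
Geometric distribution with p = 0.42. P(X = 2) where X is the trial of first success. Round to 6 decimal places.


P = (1-p)^(k-1) * p
(1-p)^(k-1) = 0.58^1 = 0.58
P = 0.58 * 0.42 = 0.2436

0.243600


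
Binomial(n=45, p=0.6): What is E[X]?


E[X] = n*p = 45 * 0.6 = 27

27


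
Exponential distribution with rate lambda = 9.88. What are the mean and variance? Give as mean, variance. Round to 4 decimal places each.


mean = 1/lam, var = 1/lam^2
mean = 1 / 9.88 = 25/247 ≈ 0.101215
lam^2 = 9.88^2 = 97.6144
var = 1 / 97.6144 ≈ 0.010244

0.1012, 0.0102


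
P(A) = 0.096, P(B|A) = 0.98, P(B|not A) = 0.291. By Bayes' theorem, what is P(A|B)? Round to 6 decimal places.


P(A|B) = P(B|A)*P(A) / P(B), P(B) = P(B|A)*P(A) + P(B|not A)*P(not A)
P(B|A)*P(A) = 0.98 * 0.096 = 0.09408
P(B|not A)*P(not A) = 0.291 * 0.904 = 0.263064
P(B) = 0.09408 + 0.263064 = 0.357144
P(A|B) = 0.09408 / 0.357144 ≈ 0.26342316

0.263423


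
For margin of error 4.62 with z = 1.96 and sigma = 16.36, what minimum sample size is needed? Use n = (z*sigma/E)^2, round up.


z*sigma/E = 1.96 * 16.36 / 4.62 = 5726/825 ≈ 6.940606
(z*sigma/E)^2 ≈ 48.172012
round up: n = 49

49


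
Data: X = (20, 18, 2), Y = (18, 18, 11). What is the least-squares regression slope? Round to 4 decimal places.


b = sum((xi-xbar)(yi-ybar)) / sum((xi-xbar)^2)
n = 3, xbar = 40/3 ≈ 13.333333, ybar = 47/3 ≈ 15.666667
Sxy = sum((xi-xbar)(yi-ybar)) = 238/3 ≈ 79.333333
Sxx = sum((xi-xbar)^2) = 584/3 ≈ 194.666667
b = Sxy / Sxx = 119/292 ≈ 0.407534

0.4075


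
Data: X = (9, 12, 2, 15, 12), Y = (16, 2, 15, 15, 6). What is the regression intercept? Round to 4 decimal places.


a = ybar - b*xbar, where b = sum((xi-xbar)(yi-ybar)) / sum((xi-xbar)^2)
n = 5, xbar = 50/5 = 10, ybar = 54/5 = 10.8
Sxy = sum((xi-xbar)(yi-ybar)) = -45
Sxx = sum((xi-xbar)^2) = 98
b = Sxy / Sxx = -45/98 ≈ -0.459184
a = 10.8 - (-0.459184) * 10 = 3771/245 ≈ 15.391837

15.3918


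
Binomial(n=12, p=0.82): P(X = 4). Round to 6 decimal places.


P = C(n,k) * p^k * (1-p)^(n-k)
C(12,4) = 495
p^k = 0.82^4 ≈ 0.4521218
(1-p)^(n-k) = 0.18^8 ≈ 0.000001101996
P = 495 * 0.4521218 * 0.000001101996 ≈ 0.000247

0.000247


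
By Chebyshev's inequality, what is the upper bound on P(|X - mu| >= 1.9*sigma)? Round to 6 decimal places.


P <= 1/k^2
k^2 = 1.9^2 = 3.61
1/k^2 = 1 / 3.61 = 100/361 ≈ 0.27700831

0.277008


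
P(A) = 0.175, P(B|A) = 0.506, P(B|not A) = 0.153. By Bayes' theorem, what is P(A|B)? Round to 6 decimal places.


P(A|B) = P(B|A)*P(A) / P(B), P(B) = P(B|A)*P(A) + P(B|not A)*P(not A)
P(B|A)*P(A) = 0.506 * 0.175 = 0.08855
P(B|not A)*P(not A) = 0.153 * 0.825 = 0.126225
P(B) = 0.08855 + 0.126225 = 0.214775
P(A|B) = 0.08855 / 0.214775 = 322/781 ≈ 0.41229193

0.412292


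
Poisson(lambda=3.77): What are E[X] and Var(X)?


E[X] = Var(X) = lambda = 3.77

3.77, 3.77


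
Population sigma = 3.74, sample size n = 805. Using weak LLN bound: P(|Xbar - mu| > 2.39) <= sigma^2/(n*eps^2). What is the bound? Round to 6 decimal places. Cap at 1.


bound = min(1, sigma^2/(n*eps^2))
sigma^2 = 3.74^2 = 13.9876
n*eps^2 = 805 * 2.39^2 = 805 * 5.7121 = 4598.2405
sigma^2/(n*eps^2) = 13.9876 / 4598.2405 ≈ 0.00304195

0.003042


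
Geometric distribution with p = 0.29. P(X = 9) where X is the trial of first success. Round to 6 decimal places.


P = (1-p)^(k-1) * p
(1-p)^(k-1) = 0.71^8 ≈ 0.06457535
P = 0.06457535 * 0.29 ≈ 0.01872685

0.018727


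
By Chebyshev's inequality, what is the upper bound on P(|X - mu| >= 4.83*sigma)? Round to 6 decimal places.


P <= 1/k^2
k^2 = 4.83^2 = 23.3289
1/k^2 = 1 / 23.3289 ≈ 0.04286529

0.042865


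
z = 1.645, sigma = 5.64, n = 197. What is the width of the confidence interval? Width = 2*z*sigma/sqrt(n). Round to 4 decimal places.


width = 2*z*sigma/sqrt(n)
2*z*sigma = 2 * 1.645 * 5.64 = 18.5556
sqrt(197) ≈ 14.035669
width = 18.5556 / 14.035669 ≈ 1.322032

1.3220


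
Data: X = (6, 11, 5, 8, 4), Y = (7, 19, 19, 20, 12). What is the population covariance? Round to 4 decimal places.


Cov = (1/n)*sum((xi-xbar)(yi-ybar))
n = 5, xbar = 34/5 = 6.8, ybar = 77/5 = 15.4
sum((xi-xbar)(yi-ybar)) = 30.4
Cov = 30.4 / 5 = 6.08

6.0800


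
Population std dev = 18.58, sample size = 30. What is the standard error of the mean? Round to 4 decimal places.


SE = sigma / sqrt(n)
sqrt(30) ≈ 5.477226
SE = 18.58 / 5.477226 ≈ 3.392228

3.3922


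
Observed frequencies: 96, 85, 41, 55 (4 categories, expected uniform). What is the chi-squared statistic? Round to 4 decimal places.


chi2 = sum((O-E)^2/E), E = total/4
total = 277, E = 277/4 = 69.25
(96 - 69.25)^2 / 69.25 = 715.5625 / 69.25 = 11449/1108 ≈ 10.333032
(85 - 69.25)^2 / 69.25 = 248.0625 / 69.25 = 3969/1108 ≈ 3.582130
(41 - 69.25)^2 / 69.25 = 798.0625 / 69.25 = 12769/1108 ≈ 11.524368
(55 - 69.25)^2 / 69.25 = 203.0625 / 69.25 = 3249/1108 ≈ 2.932310
chi2 = 7859/277 ≈ 28.371841

28.3718


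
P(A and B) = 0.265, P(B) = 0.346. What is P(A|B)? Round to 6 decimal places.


P(A|B) = P(A and B) / P(B) = 0.265 / 0.346 = 265/346 ≈ 0.76589595

0.765896


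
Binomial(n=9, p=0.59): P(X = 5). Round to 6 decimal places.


P = C(n,k) * p^k * (1-p)^(n-k)
C(9,5) = 126
p^k = 0.59^5 ≈ 0.07149243
(1-p)^(n-k) = 0.41^4 = 0.02825761
P = 126 * 0.07149243 * 0.02825761 ≈ 0.254546

0.254546


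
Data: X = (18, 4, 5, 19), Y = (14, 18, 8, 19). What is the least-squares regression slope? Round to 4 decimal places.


b = sum((xi-xbar)(yi-ybar)) / sum((xi-xbar)^2)
n = 4, xbar = 46/4 = 11.5, ybar = 59/4 = 14.75
Sxy = sum((xi-xbar)(yi-ybar)) = 46.5
Sxx = sum((xi-xbar)^2) = 197
b = Sxy / Sxx = 93/394 ≈ 0.236041

0.2360


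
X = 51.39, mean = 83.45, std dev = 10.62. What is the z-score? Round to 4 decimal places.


z = (X - mu) / sigma
X - mu = 51.39 - 83.45 = -32.06
z = -32.06 / 10.62 = -1603/531 ≈ -3.018832

-3.0188


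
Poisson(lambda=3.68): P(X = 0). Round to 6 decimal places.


P = e^(-lam) * lam^k / k!
e^(-3.68) ≈ 0.02522297
lam^k = 3.68^0 = 1
k! = 0! = 1
P = 0.02522297 * 1 / 1 ≈ 0.025223

0.025223


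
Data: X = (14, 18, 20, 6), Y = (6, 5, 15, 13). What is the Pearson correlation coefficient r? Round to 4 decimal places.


r = sum((xi-xbar)(yi-ybar)) / sqrt(sum((xi-xbar)^2) * sum((yi-ybar)^2))
n = 4, xbar = 58/4 = 14.5, ybar = 39/4 = 9.75
Sxy = sum((xi-xbar)(yi-ybar)) = -13.5
Sxx = sum((xi-xbar)^2) = 115
Syy = sum((yi-ybar)^2) = 74.75
sqrt(Sxx*Syy) ≈ 92.715964
r = Sxy / sqrt(Sxx*Syy) = -13.5 / 92.715964 ≈ -0.145606

-0.1456


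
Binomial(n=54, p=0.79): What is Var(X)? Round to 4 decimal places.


Var = n*p*(1-p) = 54 * 0.79 * 0.21 = 8.9586

8.9586


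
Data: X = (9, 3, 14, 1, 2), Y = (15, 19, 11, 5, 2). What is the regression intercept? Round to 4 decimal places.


a = ybar - b*xbar, where b = sum((xi-xbar)(yi-ybar)) / sum((xi-xbar)^2)
n = 5, xbar = 29/5 = 5.8, ybar = 52/5 = 10.4
Sxy = sum((xi-xbar)(yi-ybar)) = 53.4
Sxx = sum((xi-xbar)^2) = 122.8
b = Sxy / Sxx = 267/614 ≈ 0.434853
a = 10.4 - 0.434853 * 5.8 = 4837/614 ≈ 7.877850

7.8779


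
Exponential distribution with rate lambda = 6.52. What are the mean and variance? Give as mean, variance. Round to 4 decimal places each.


mean = 1/lam, var = 1/lam^2
mean = 1 / 6.52 = 25/163 ≈ 0.153374
lam^2 = 6.52^2 = 42.5104
var = 1 / 42.5104 ≈ 0.023524

0.1534, 0.0235


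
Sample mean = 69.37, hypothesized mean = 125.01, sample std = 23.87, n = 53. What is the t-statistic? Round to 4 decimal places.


t = (xbar - mu0) / (s/sqrt(n))
xbar - mu0 = 69.37 - 125.01 = -55.64
sqrt(53) ≈ 7.28010989
s/sqrt(n) = 23.87 / 7.28010989 ≈ 3.27879666
t = -55.64 / 3.27879666 ≈ -16.969640

-16.9696


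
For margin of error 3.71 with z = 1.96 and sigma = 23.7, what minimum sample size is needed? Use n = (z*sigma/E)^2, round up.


z*sigma/E = 1.96 * 23.7 / 3.71 = 3318/265 ≈ 12.520755
(z*sigma/E)^2 ≈ 156.769299
round up: n = 157

157


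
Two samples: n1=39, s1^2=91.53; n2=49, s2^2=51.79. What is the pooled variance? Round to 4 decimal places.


sp^2 = ((n1-1)*s1^2 + (n2-1)*s2^2)/(n1+n2-2)
(n1-1)*s1^2 = 38 * 91.53 = 3478.14
(n2-1)*s2^2 = 48 * 51.79 = 2485.92
numerator = 3478.14 + 2485.92 = 5964.06
n1+n2-2 = 86
sp^2 = 5964.06 / 86 = 298203/4300 ≈ 69.349535

69.3495


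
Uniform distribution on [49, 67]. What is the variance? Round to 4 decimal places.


Var = (b-a)^2 / 12
(b-a)^2 = (67 - 49)^2 = 324
Var = 324/12 = 27

27.0000


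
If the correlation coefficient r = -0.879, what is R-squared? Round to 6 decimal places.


R^2 = r^2 = (-0.879)^2 = 0.772641

0.772641


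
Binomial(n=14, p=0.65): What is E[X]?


E[X] = n*p = 14 * 0.65 = 9.1

9.1


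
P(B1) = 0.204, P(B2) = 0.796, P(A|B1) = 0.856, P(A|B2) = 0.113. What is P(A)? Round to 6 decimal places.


P(A) = P(A|B1)*P(B1) + P(A|B2)*P(B2)
P(A|B1)*P(B1) = 0.856 * 0.204 = 0.174624
P(A|B2)*P(B2) = 0.113 * 0.796 = 0.089948
P(A) = 0.174624 + 0.089948 = 0.264572

0.264572


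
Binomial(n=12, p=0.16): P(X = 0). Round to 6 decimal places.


P = C(n,k) * p^k * (1-p)^(n-k)
C(12,0) = 1
p^k = 0.16^0 = 1
(1-p)^(n-k) = 0.84^12 ≈ 0.1234103
P = 1 * 1 * 0.1234103 ≈ 0.123410

0.123410


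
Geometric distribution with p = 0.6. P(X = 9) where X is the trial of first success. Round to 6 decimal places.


P = (1-p)^(k-1) * p
(1-p)^(k-1) = 0.4^8 = 0.00065536
P = 0.00065536 * 0.6 = 0.000393216

0.000393


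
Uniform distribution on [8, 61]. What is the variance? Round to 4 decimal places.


Var = (b-a)^2 / 12
(b-a)^2 = (61 - 8)^2 = 2809
Var = 2809/12 ≈ 234.083333

234.0833


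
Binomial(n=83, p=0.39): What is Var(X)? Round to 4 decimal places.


Var = n*p*(1-p) = 83 * 0.39 * 0.61 = 19.7457

19.7457


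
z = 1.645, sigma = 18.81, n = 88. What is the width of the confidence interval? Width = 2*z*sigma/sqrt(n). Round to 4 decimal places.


width = 2*z*sigma/sqrt(n)
2*z*sigma = 2 * 1.645 * 18.81 = 61.8849
sqrt(88) ≈ 9.380832
width = 61.8849 / 9.380832 ≈ 6.596953

6.5970


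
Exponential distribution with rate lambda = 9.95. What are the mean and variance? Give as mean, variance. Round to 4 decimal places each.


mean = 1/lam, var = 1/lam^2
mean = 1 / 9.95 = 20/199 ≈ 0.100503
lam^2 = 9.95^2 = 99.0025
var = 1 / 99.0025 ≈ 0.010101

0.1005, 0.0101


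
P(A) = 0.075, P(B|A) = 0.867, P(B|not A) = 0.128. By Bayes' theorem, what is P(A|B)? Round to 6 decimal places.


P(A|B) = P(B|A)*P(A) / P(B), P(B) = P(B|A)*P(A) + P(B|not A)*P(not A)
P(B|A)*P(A) = 0.867 * 0.075 = 0.065025
P(B|not A)*P(not A) = 0.128 * 0.925 = 0.1184
P(B) = 0.065025 + 0.1184 = 0.183425
P(A|B) = 0.065025 / 0.183425 = 2601/7337 ≈ 0.35450457

0.354505


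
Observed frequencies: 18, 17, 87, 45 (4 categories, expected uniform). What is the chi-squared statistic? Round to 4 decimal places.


chi2 = sum((O-E)^2/E), E = total/4
total = 167, E = 167/4 = 41.75
(18 - 41.75)^2 / 41.75 = 564.0625 / 41.75 = 9025/668 ≈ 13.510479
(17 - 41.75)^2 / 41.75 = 612.5625 / 41.75 = 9801/668 ≈ 14.672156
(87 - 41.75)^2 / 41.75 = 2047.5625 / 41.75 = 32761/668 ≈ 49.043413
(45 - 41.75)^2 / 41.75 = 10.5625 / 41.75 = 169/668 ≈ 0.252994
chi2 = 12939/167 ≈ 77.479042

77.4790


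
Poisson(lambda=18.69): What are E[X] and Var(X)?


E[X] = Var(X) = lambda = 18.69

18.69, 18.69


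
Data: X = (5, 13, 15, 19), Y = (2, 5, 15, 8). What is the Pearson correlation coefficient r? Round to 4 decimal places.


r = sum((xi-xbar)(yi-ybar)) / sqrt(sum((xi-xbar)^2) * sum((yi-ybar)^2))
n = 4, xbar = 52/4 = 13, ybar = 30/4 = 7.5
Sxy = sum((xi-xbar)(yi-ybar)) = 62
Sxx = sum((xi-xbar)^2) = 104
Syy = sum((yi-ybar)^2) = 93
sqrt(Sxx*Syy) ≈ 98.346327
r = Sxy / sqrt(Sxx*Syy) = 62 / 98.346327 ≈ 0.630425

0.6304


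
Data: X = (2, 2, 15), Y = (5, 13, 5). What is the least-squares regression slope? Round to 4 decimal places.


b = sum((xi-xbar)(yi-ybar)) / sum((xi-xbar)^2)
n = 3, xbar = 19/3 ≈ 6.333333, ybar = 23/3 ≈ 7.666667
Sxy = sum((xi-xbar)(yi-ybar)) = -104/3 ≈ -34.666667
Sxx = sum((xi-xbar)^2) = 338/3 ≈ 112.666667
b = Sxy / Sxx = -4/13 ≈ -0.307692

-0.3077


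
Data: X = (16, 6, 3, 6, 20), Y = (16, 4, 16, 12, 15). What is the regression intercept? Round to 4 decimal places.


a = ybar - b*xbar, where b = sum((xi-xbar)(yi-ybar)) / sum((xi-xbar)^2)
n = 5, xbar = 51/5 = 10.2, ybar = 63/5 = 12.6
Sxy = sum((xi-xbar)(yi-ybar)) = 57.4
Sxx = sum((xi-xbar)^2) = 216.8
b = Sxy / Sxx = 287/1084 ≈ 0.264760
a = 12.6 - 0.264760 * 10.2 = 10731/1084 ≈ 9.899446

9.8994


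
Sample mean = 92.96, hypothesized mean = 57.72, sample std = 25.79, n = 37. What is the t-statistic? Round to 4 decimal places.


t = (xbar - mu0) / (s/sqrt(n))
xbar - mu0 = 92.96 - 57.72 = 35.24
sqrt(37) ≈ 6.08276253
s/sqrt(n) = 25.79 / 6.08276253 ≈ 4.23984988
t = 35.24 / 4.23984988 ≈ 8.311615

8.3116


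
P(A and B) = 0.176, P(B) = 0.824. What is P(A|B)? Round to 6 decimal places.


P(A|B) = P(A and B) / P(B) = 0.176 / 0.824 = 22/103 ≈ 0.21359223

0.213592


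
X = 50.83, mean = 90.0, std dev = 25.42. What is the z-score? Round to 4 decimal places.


z = (X - mu) / sigma
X - mu = 50.83 - 90.0 = -39.17
z = -39.17 / 25.42 = -3917/2542 ≈ -1.540913

-1.5409


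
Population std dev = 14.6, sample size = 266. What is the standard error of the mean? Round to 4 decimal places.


SE = sigma / sqrt(n)
sqrt(266) ≈ 16.309506
SE = 14.6 / 16.309506 ≈ 0.895183

0.8952


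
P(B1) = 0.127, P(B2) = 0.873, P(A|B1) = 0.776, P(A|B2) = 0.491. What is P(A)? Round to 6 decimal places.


P(A) = P(A|B1)*P(B1) + P(A|B2)*P(B2)
P(A|B1)*P(B1) = 0.776 * 0.127 = 0.098552
P(A|B2)*P(B2) = 0.491 * 0.873 = 0.428643
P(A) = 0.098552 + 0.428643 = 0.527195

0.527195


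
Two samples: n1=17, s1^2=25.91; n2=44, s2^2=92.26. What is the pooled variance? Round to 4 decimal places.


sp^2 = ((n1-1)*s1^2 + (n2-1)*s2^2)/(n1+n2-2)
(n1-1)*s1^2 = 16 * 25.91 = 414.56
(n2-1)*s2^2 = 43 * 92.26 = 3967.18
numerator = 414.56 + 3967.18 = 4381.74
n1+n2-2 = 59
sp^2 = 4381.74 / 59 = 219087/2950 ≈ 74.266780

74.2668


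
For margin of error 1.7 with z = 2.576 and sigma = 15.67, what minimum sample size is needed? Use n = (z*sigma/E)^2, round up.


z*sigma/E = 2.576 * 15.67 / 1.7 ≈ 23.744659
(z*sigma/E)^2 ≈ 563.808823
round up: n = 564

564


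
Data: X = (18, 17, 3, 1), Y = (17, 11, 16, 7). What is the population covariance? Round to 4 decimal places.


Cov = (1/n)*sum((xi-xbar)(yi-ybar))
n = 4, xbar = 39/4 = 9.75, ybar = 51/4 = 12.75
sum((xi-xbar)(yi-ybar)) = 50.75
Cov = 50.75 / 4 = 12.6875

12.6875


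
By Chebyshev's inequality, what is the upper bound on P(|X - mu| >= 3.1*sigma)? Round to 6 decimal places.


P <= 1/k^2
k^2 = 3.1^2 = 9.61
1/k^2 = 1 / 9.61 = 100/961 ≈ 0.10405827

0.104058


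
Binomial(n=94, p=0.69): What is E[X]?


E[X] = n*p = 94 * 0.69 = 64.86

64.86


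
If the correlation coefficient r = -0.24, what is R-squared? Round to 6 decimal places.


R^2 = r^2 = (-0.24)^2 = 0.0576

0.057600


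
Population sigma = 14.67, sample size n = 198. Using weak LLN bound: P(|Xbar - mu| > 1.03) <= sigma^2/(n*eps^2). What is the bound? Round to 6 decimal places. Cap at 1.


bound = min(1, sigma^2/(n*eps^2))
sigma^2 = 14.67^2 = 215.2089
n*eps^2 = 198 * 1.03^2 = 198 * 1.0609 = 210.0582
sigma^2/(n*eps^2) = 215.2089 / 210.0582 ≈ 1.02452035
this exceeds 1, so the bound is capped at 1

1.000000


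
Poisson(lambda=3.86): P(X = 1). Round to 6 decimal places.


P = e^(-lam) * lam^k / k!
e^(-3.86) ≈ 0.02106800
lam^k = 3.86^1 = 3.86
k! = 1! = 1
P = 0.02106800 * 3.86 / 1 ≈ 0.081322

0.081322


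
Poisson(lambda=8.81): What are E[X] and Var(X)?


E[X] = Var(X) = lambda = 8.81

8.81, 8.81


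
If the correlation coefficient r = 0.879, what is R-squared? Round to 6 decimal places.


R^2 = r^2 = (0.879)^2 = 0.772641

0.772641


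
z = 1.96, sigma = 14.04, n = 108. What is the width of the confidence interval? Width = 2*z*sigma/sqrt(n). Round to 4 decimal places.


width = 2*z*sigma/sqrt(n)
2*z*sigma = 2 * 1.96 * 14.04 = 55.0368
sqrt(108) ≈ 10.392305
width = 55.0368 / 10.392305 ≈ 5.295919

5.2959


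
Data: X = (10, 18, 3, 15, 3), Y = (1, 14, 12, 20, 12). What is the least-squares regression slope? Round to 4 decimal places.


b = sum((xi-xbar)(yi-ybar)) / sum((xi-xbar)^2)
n = 5, xbar = 49/5 = 9.8, ybar = 59/5 = 11.8
Sxy = sum((xi-xbar)(yi-ybar)) = 55.8
Sxx = sum((xi-xbar)^2) = 186.8
b = Sxy / Sxx = 279/934 ≈ 0.298715

0.2987


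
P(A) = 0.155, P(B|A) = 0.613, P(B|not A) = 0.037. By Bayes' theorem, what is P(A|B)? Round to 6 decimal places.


P(A|B) = P(B|A)*P(A) / P(B), P(B) = P(B|A)*P(A) + P(B|not A)*P(not A)
P(B|A)*P(A) = 0.613 * 0.155 = 0.095015
P(B|not A)*P(not A) = 0.037 * 0.845 = 0.031265
P(B) = 0.095015 + 0.031265 = 0.12628
P(A|B) = 0.095015 / 0.12628 ≈ 0.75241527

0.752415


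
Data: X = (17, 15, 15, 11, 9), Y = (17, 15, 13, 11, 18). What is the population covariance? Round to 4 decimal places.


Cov = (1/n)*sum((xi-xbar)(yi-ybar))
n = 5, xbar = 67/5 = 13.4, ybar = 74/5 = 14.8
sum((xi-xbar)(yi-ybar)) = 0.4
Cov = 0.4 / 5 = 0.08

0.0800


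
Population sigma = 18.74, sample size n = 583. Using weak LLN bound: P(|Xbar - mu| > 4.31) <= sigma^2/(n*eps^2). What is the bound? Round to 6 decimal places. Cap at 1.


bound = min(1, sigma^2/(n*eps^2))
sigma^2 = 18.74^2 = 351.1876
n*eps^2 = 583 * 4.31^2 = 583 * 18.5761 = 10829.8663
sigma^2/(n*eps^2) = 351.1876 / 10829.8663 ≈ 0.03242769

0.032428


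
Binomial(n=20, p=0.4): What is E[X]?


E[X] = n*p = 20 * 0.4 = 8

8


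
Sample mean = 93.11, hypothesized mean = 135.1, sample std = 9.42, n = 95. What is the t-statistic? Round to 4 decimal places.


t = (xbar - mu0) / (s/sqrt(n))
xbar - mu0 = 93.11 - 135.1 = -41.99
sqrt(95) ≈ 9.74679434
s/sqrt(n) = 9.42 / 9.74679434 ≈ 0.96647161
t = -41.99 / 0.96647161 ≈ -43.446698

-43.4467


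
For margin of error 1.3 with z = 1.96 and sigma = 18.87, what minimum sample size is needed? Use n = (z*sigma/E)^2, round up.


z*sigma/E = 1.96 * 18.87 / 1.3 = 92463/3250 ≈ 28.450154
(z*sigma/E)^2 ≈ 809.411254
round up: n = 810

810


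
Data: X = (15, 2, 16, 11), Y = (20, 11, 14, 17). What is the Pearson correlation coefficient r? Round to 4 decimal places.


r = sum((xi-xbar)(yi-ybar)) / sqrt(sum((xi-xbar)^2) * sum((yi-ybar)^2))
n = 4, xbar = 44/4 = 11, ybar = 62/4 = 15.5
Sxy = sum((xi-xbar)(yi-ybar)) = 51
Sxx = sum((xi-xbar)^2) = 122
Syy = sum((yi-ybar)^2) = 45
sqrt(Sxx*Syy) ≈ 74.094534
r = Sxy / sqrt(Sxx*Syy) = 51 / 74.094534 ≈ 0.688310

0.6883


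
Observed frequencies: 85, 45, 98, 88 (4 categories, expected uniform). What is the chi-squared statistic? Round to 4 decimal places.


chi2 = sum((O-E)^2/E), E = total/4
total = 316, E = 316/4 = 79
(85 - 79)^2 / 79 = 36 / 79 = 36/79 ≈ 0.455696
(45 - 79)^2 / 79 = 1156 / 79 = 1156/79 ≈ 14.632911
(98 - 79)^2 / 79 = 361 / 79 = 361/79 ≈ 4.569620
(88 - 79)^2 / 79 = 81 / 79 = 81/79 ≈ 1.025316
chi2 = 1634/79 ≈ 20.683544

20.6835


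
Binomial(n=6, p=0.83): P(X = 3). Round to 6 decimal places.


P = C(n,k) * p^k * (1-p)^(n-k)
C(6,3) = 20
p^k = 0.83^3 = 0.571787
(1-p)^(n-k) = 0.17^3 = 0.004913
P = 20 * 0.571787 * 0.004913 ≈ 0.056184

0.056184


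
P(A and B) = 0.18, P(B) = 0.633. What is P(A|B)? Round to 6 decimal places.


P(A|B) = P(A and B) / P(B) = 0.18 / 0.633 = 60/211 ≈ 0.28436019

0.284360


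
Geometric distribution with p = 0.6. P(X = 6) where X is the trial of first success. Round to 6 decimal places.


P = (1-p)^(k-1) * p
(1-p)^(k-1) = 0.4^5 = 0.01024
P = 0.01024 * 0.6 = 0.006144

0.006144


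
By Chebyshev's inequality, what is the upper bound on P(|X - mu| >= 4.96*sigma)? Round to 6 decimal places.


P <= 1/k^2
k^2 = 4.96^2 = 24.6016
1/k^2 = 1 / 24.6016 ≈ 0.04064776

0.040648


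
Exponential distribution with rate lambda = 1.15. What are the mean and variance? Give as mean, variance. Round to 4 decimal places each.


mean = 1/lam, var = 1/lam^2
mean = 1 / 1.15 = 20/23 ≈ 0.869565
lam^2 = 1.15^2 = 1.3225
var = 1 / 1.3225 = 400/529 ≈ 0.756144

0.8696, 0.7561


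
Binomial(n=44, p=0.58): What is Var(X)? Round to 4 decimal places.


Var = n*p*(1-p) = 44 * 0.58 * 0.42 = 10.7184

10.7184


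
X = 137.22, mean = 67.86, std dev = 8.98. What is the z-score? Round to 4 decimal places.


z = (X - mu) / sigma
X - mu = 137.22 - 67.86 = 69.36
z = 69.36 / 8.98 = 3468/449 ≈ 7.723831

7.7238


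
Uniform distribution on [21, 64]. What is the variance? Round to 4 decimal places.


Var = (b-a)^2 / 12
(b-a)^2 = (64 - 21)^2 = 1849
Var = 1849/12 ≈ 154.083333

154.0833


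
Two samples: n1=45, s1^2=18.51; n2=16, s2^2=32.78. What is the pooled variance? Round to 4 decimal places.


sp^2 = ((n1-1)*s1^2 + (n2-1)*s2^2)/(n1+n2-2)
(n1-1)*s1^2 = 44 * 18.51 = 814.44
(n2-1)*s2^2 = 15 * 32.78 = 491.7
numerator = 814.44 + 491.7 = 1306.14
n1+n2-2 = 59
sp^2 = 1306.14 / 59 = 65307/2950 ≈ 22.137966

22.1380


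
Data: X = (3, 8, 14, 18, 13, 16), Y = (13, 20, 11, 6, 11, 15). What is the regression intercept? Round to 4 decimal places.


a = ybar - b*xbar, where b = sum((xi-xbar)(yi-ybar)) / sum((xi-xbar)^2)
n = 6, xbar = 72/6 = 12, ybar = 76/6 = 38/3 ≈ 12.666667
Sxy = sum((xi-xbar)(yi-ybar)) = -68
Sxx = sum((xi-xbar)^2) = 154
b = Sxy / Sxx = -34/77 ≈ -0.441558
a = 12.666667 - (-0.441558) * 12 = 4150/231 ≈ 17.965368

17.9654


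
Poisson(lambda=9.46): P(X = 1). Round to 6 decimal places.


P = e^(-lam) * lam^k / k!
e^(-9.46) ≈ 0.00007790659
lam^k = 9.46^1 = 9.46
k! = 1! = 1
P = 0.00007790659 * 9.46 / 1 ≈ 0.000737

0.000737


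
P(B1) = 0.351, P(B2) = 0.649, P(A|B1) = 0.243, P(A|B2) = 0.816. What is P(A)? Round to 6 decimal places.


P(A) = P(A|B1)*P(B1) + P(A|B2)*P(B2)
P(A|B1)*P(B1) = 0.243 * 0.351 = 0.085293
P(A|B2)*P(B2) = 0.816 * 0.649 = 0.529584
P(A) = 0.085293 + 0.529584 = 0.614877

0.614877


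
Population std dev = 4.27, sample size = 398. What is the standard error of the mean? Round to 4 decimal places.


SE = sigma / sqrt(n)
sqrt(398) ≈ 19.949937
SE = 4.27 / 19.949937 ≈ 0.214036

0.2140


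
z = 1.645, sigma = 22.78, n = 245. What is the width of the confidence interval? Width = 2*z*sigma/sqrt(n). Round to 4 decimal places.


width = 2*z*sigma/sqrt(n)
2*z*sigma = 2 * 1.645 * 22.78 = 74.9462
sqrt(245) ≈ 15.652476
width = 74.9462 / 15.652476 ≈ 4.788137

4.7881


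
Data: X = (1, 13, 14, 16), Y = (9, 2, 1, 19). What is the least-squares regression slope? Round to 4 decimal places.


b = sum((xi-xbar)(yi-ybar)) / sum((xi-xbar)^2)
n = 4, xbar = 44/4 = 11, ybar = 31/4 = 7.75
Sxy = sum((xi-xbar)(yi-ybar)) = 12
Sxx = sum((xi-xbar)^2) = 138
b = Sxy / Sxx = 2/23 ≈ 0.086957

0.0870


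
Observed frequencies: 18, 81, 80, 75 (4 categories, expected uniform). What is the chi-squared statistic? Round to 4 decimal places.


chi2 = sum((O-E)^2/E), E = total/4
total = 254, E = 254/4 = 63.5
(18 - 63.5)^2 / 63.5 = 2070.25 / 63.5 = 8281/254 ≈ 32.602362
(81 - 63.5)^2 / 63.5 = 306.25 / 63.5 = 1225/254 ≈ 4.822835
(80 - 63.5)^2 / 63.5 = 272.25 / 63.5 = 1089/254 ≈ 4.287402
(75 - 63.5)^2 / 63.5 = 132.25 / 63.5 = 529/254 ≈ 2.082677
chi2 = 5562/127 ≈ 43.795276

43.7953


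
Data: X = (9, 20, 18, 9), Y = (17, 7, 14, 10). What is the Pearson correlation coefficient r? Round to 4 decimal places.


r = sum((xi-xbar)(yi-ybar)) / sqrt(sum((xi-xbar)^2) * sum((yi-ybar)^2))
n = 4, xbar = 56/4 = 14, ybar = 48/4 = 12
Sxy = sum((xi-xbar)(yi-ybar)) = -37
Sxx = sum((xi-xbar)^2) = 102
Syy = sum((yi-ybar)^2) = 58
sqrt(Sxx*Syy) ≈ 76.915538
r = Sxy / sqrt(Sxx*Syy) = -37 / 76.915538 ≈ -0.481047

-0.4810


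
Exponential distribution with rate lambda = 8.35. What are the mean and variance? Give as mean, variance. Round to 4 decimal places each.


mean = 1/lam, var = 1/lam^2
mean = 1 / 8.35 = 20/167 ≈ 0.119760
lam^2 = 8.35^2 = 69.7225
var = 1 / 69.7225 ≈ 0.014343

0.1198, 0.0143


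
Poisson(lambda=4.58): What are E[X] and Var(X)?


E[X] = Var(X) = lambda = 4.58

4.58, 4.58


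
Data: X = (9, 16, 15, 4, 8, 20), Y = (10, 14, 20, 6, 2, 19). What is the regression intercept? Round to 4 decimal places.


a = ybar - b*xbar, where b = sum((xi-xbar)(yi-ybar)) / sum((xi-xbar)^2)
n = 6, xbar = 72/6 = 12, ybar = 71/6 ≈ 11.833333
Sxy = sum((xi-xbar)(yi-ybar)) = 182
Sxx = sum((xi-xbar)^2) = 178
b = Sxy / Sxx = 91/89 ≈ 1.022472
a = 11.833333 - 1.022472 * 12 = -233/534 ≈ -0.436330

-0.4363


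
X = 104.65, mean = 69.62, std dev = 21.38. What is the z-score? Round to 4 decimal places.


z = (X - mu) / sigma
X - mu = 104.65 - 69.62 = 35.03
z = 35.03 / 21.38 = 3503/2138 ≈ 1.638447

1.6384


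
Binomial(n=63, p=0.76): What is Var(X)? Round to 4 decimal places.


Var = n*p*(1-p) = 63 * 0.76 * 0.24 = 11.4912

11.4912


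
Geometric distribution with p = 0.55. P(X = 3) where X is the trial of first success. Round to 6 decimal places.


P = (1-p)^(k-1) * p
(1-p)^(k-1) = 0.45^2 = 0.2025
P = 0.2025 * 0.55 = 0.111375

0.111375


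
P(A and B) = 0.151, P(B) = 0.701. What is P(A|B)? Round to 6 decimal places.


P(A|B) = P(A and B) / P(B) = 0.151 / 0.701 = 151/701 ≈ 0.21540656

0.215407


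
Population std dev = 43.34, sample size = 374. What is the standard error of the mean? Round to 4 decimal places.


SE = sigma / sqrt(n)
sqrt(374) ≈ 19.339080
SE = 43.34 / 19.339080 ≈ 2.241058

2.2411


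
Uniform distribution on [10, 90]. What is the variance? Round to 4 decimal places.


Var = (b-a)^2 / 12
(b-a)^2 = (90 - 10)^2 = 6400
Var = 6400/12 ≈ 533.333333

533.3333


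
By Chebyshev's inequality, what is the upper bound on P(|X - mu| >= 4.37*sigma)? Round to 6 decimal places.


P <= 1/k^2
k^2 = 4.37^2 = 19.0969
1/k^2 = 1 / 19.0969 ≈ 0.05236452

0.052365


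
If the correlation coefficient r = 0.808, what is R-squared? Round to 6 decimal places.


R^2 = r^2 = (0.808)^2 = 0.652864

0.652864


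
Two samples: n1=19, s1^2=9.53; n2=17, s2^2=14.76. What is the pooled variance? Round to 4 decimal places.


sp^2 = ((n1-1)*s1^2 + (n2-1)*s2^2)/(n1+n2-2)
(n1-1)*s1^2 = 18 * 9.53 = 171.54
(n2-1)*s2^2 = 16 * 14.76 = 236.16
numerator = 171.54 + 236.16 = 407.7
n1+n2-2 = 34
sp^2 = 407.7 / 34 = 4077/340 ≈ 11.991176

11.9912


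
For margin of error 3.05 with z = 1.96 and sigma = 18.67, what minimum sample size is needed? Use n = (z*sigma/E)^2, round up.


z*sigma/E = 1.96 * 18.67 / 3.05 = 91483/7625 ≈ 11.997770
(z*sigma/E)^2 ≈ 143.946497
round up: n = 144

144


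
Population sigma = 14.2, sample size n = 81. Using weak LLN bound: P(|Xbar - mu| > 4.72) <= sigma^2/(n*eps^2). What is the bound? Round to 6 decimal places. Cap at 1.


bound = min(1, sigma^2/(n*eps^2))
sigma^2 = 14.2^2 = 201.64
n*eps^2 = 81 * 4.72^2 = 81 * 22.2784 = 1804.5504
sigma^2/(n*eps^2) = 201.64 / 1804.5504 ≈ 0.11173974

0.111740


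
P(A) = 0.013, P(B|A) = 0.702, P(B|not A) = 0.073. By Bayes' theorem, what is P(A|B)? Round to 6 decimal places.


P(A|B) = P(B|A)*P(A) / P(B), P(B) = P(B|A)*P(A) + P(B|not A)*P(not A)
P(B|A)*P(A) = 0.702 * 0.013 = 0.009126
P(B|not A)*P(not A) = 0.073 * 0.987 = 0.072051
P(B) = 0.009126 + 0.072051 = 0.081177
P(A|B) = 0.009126 / 0.081177 ≈ 0.11242101

0.112421


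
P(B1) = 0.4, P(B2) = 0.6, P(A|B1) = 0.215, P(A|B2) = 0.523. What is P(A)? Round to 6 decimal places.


P(A) = P(A|B1)*P(B1) + P(A|B2)*P(B2)
P(A|B1)*P(B1) = 0.215 * 0.4 = 0.086
P(A|B2)*P(B2) = 0.523 * 0.6 = 0.3138
P(A) = 0.086 + 0.3138 = 0.3998

0.399800


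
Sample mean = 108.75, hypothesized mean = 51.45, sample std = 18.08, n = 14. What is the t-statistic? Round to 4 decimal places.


t = (xbar - mu0) / (s/sqrt(n))
xbar - mu0 = 108.75 - 51.45 = 57.3
sqrt(14) ≈ 3.74165739
s/sqrt(n) = 18.08 / 3.74165739 ≈ 4.83208325
t = 57.3 / 4.83208325 ≈ 11.858239

11.8582


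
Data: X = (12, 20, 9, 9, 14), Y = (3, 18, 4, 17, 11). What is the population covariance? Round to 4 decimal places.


Cov = (1/n)*sum((xi-xbar)(yi-ybar))
n = 5, xbar = 64/5 = 12.8, ybar = 53/5 = 10.6
sum((xi-xbar)(yi-ybar)) = 60.6
Cov = 60.6 / 5 = 12.12

12.1200


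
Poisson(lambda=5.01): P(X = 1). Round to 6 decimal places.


P = e^(-lam) * lam^k / k!
e^(-5.01) ≈ 0.006670903
lam^k = 5.01^1 = 5.01
k! = 1! = 1
P = 0.006670903 * 5.01 / 1 ≈ 0.033421

0.033421


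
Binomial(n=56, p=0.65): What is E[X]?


E[X] = n*p = 56 * 0.65 = 36.4

36.4


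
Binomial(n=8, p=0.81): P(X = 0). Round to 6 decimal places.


P = C(n,k) * p^k * (1-p)^(n-k)
C(8,0) = 1
p^k = 0.81^0 = 1
(1-p)^(n-k) = 0.19^8 ≈ 0.000001698356
P = 1 * 1 * 0.000001698356 ≈ 0.000002

0.000002


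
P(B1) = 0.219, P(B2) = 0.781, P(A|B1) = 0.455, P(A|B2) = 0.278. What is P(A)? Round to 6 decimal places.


P(A) = P(A|B1)*P(B1) + P(A|B2)*P(B2)
P(A|B1)*P(B1) = 0.455 * 0.219 = 0.099645
P(A|B2)*P(B2) = 0.278 * 0.781 = 0.217118
P(A) = 0.099645 + 0.217118 = 0.316763

0.316763


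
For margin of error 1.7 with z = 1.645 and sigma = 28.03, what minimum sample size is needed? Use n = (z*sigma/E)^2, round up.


z*sigma/E = 1.645 * 28.03 / 1.7 ≈ 27.123147
(z*sigma/E)^2 ≈ 735.665106
round up: n = 736

736


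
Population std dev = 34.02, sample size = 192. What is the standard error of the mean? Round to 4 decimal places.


SE = sigma / sqrt(n)
sqrt(192) ≈ 13.856406
SE = 34.02 / 13.856406 ≈ 2.455182

2.4552


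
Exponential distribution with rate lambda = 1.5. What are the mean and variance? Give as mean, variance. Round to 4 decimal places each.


mean = 1/lam, var = 1/lam^2
mean = 1 / 1.5 = 2/3 ≈ 0.666667
lam^2 = 1.5^2 = 2.25
var = 1 / 2.25 = 4/9 ≈ 0.444444

0.6667, 0.4444


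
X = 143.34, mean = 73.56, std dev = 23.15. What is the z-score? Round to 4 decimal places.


z = (X - mu) / sigma
X - mu = 143.34 - 73.56 = 69.78
z = 69.78 / 23.15 = 6978/2315 ≈ 3.014255

3.0143


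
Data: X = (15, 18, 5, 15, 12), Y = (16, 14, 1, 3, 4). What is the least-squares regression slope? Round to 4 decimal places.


b = sum((xi-xbar)(yi-ybar)) / sum((xi-xbar)^2)
n = 5, xbar = 65/5 = 13, ybar = 38/5 = 7.6
Sxy = sum((xi-xbar)(yi-ybar)) = 96
Sxx = sum((xi-xbar)^2) = 98
b = Sxy / Sxx = 48/49 ≈ 0.979592

0.9796


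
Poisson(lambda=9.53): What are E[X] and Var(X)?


E[X] = Var(X) = lambda = 9.53

9.53, 9.53


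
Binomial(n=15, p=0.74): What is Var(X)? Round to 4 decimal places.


Var = n*p*(1-p) = 15 * 0.74 * 0.26 = 2.886

2.8860


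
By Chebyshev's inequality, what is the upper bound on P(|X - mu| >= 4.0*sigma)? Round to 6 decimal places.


P <= 1/k^2
k^2 = 4.0^2 = 16
1/k^2 = 1 / 16 = 0.0625

0.062500


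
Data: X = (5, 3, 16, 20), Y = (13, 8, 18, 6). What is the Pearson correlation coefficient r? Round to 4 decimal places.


r = sum((xi-xbar)(yi-ybar)) / sqrt(sum((xi-xbar)^2) * sum((yi-ybar)^2))
n = 4, xbar = 44/4 = 11, ybar = 45/4 = 11.25
Sxy = sum((xi-xbar)(yi-ybar)) = 2
Sxx = sum((xi-xbar)^2) = 206
Syy = sum((yi-ybar)^2) = 86.75
sqrt(Sxx*Syy) ≈ 133.680589
r = Sxy / sqrt(Sxx*Syy) = 2 / 133.680589 ≈ 0.014961

0.0150


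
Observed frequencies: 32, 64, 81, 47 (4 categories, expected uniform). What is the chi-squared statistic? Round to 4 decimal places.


chi2 = sum((O-E)^2/E), E = total/4
total = 224, E = 224/4 = 56
(32 - 56)^2 / 56 = 576 / 56 = 72/7 ≈ 10.285714
(64 - 56)^2 / 56 = 64 / 56 = 8/7 ≈ 1.142857
(81 - 56)^2 / 56 = 625 / 56 = 625/56 ≈ 11.160714
(47 - 56)^2 / 56 = 81 / 56 = 81/56 ≈ 1.446429
chi2 = 673/28 ≈ 24.035714

24.0357


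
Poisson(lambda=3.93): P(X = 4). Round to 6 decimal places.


P = e^(-lam) * lam^k / k!
e^(-3.93) ≈ 0.01964367
lam^k = 3.93^4 ≈ 238.544936
k! = 4! = 24
P = 0.01964367 * 238.544936 / 24 ≈ 0.195246

0.195246


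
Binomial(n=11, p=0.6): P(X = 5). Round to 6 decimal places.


P = C(n,k) * p^k * (1-p)^(n-k)
C(11,5) = 462
p^k = 0.6^5 = 0.07776
(1-p)^(n-k) = 0.4^6 = 0.004096
P = 462 * 0.07776 * 0.004096 ≈ 0.147149

0.147149


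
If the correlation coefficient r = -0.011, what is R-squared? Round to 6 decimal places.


R^2 = r^2 = (-0.011)^2 = 0.000121

0.000121


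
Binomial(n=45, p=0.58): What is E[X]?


E[X] = n*p = 45 * 0.58 = 26.1

26.1


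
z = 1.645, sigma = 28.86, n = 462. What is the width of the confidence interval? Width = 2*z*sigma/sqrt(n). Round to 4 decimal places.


width = 2*z*sigma/sqrt(n)
2*z*sigma = 2 * 1.645 * 28.86 = 94.9494
sqrt(462) ≈ 21.494185
width = 94.9494 / 21.494185 ≈ 4.417446

4.4174


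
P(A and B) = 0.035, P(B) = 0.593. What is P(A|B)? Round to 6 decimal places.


P(A|B) = P(A and B) / P(B) = 0.035 / 0.593 = 35/593 ≈ 0.05902192

0.059022


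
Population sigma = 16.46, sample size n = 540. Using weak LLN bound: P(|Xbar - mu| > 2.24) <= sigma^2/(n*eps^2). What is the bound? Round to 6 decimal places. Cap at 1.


bound = min(1, sigma^2/(n*eps^2))
sigma^2 = 16.46^2 = 270.9316
n*eps^2 = 540 * 2.24^2 = 540 * 5.0176 = 2709.504
sigma^2/(n*eps^2) = 270.9316 / 2709.504 ≈ 0.09999306

0.099993


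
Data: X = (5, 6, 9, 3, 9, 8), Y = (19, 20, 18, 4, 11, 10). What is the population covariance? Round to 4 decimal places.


Cov = (1/n)*sum((xi-xbar)(yi-ybar))
n = 6, xbar = 40/6 = 20/3 ≈ 6.666667, ybar = 82/6 = 41/3 ≈ 13.666667
sum((xi-xbar)(yi-ybar)) = 64/3 ≈ 21.333333
Cov = 21.333333 / 6 = 32/9 ≈ 3.555556

3.5556


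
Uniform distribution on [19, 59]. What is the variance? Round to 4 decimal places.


Var = (b-a)^2 / 12
(b-a)^2 = (59 - 19)^2 = 1600
Var = 1600/12 ≈ 133.333333

133.3333


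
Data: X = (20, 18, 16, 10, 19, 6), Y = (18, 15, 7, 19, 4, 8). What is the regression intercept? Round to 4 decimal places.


a = ybar - b*xbar, where b = sum((xi-xbar)(yi-ybar)) / sum((xi-xbar)^2)
n = 6, xbar = 89/6 ≈ 14.833333, ybar = 71/6 ≈ 11.833333
Sxy = sum((xi-xbar)(yi-ybar)) = 17/6 ≈ 2.833333
Sxx = sum((xi-xbar)^2) = 941/6 ≈ 156.833333
b = Sxy / Sxx = 17/941 ≈ 0.018066
a = 11.833333 - 0.018066 * 14.833333 = 10883/941 ≈ 11.565356

11.5654


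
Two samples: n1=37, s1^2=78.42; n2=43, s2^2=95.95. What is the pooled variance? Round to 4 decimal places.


sp^2 = ((n1-1)*s1^2 + (n2-1)*s2^2)/(n1+n2-2)
(n1-1)*s1^2 = 36 * 78.42 = 2823.12
(n2-1)*s2^2 = 42 * 95.95 = 4029.9
numerator = 2823.12 + 4029.9 = 6853.02
n1+n2-2 = 78
sp^2 = 6853.02 / 78 = 114217/1300 ≈ 87.859231

87.8592


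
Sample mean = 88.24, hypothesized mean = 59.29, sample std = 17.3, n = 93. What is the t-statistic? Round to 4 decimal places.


t = (xbar - mu0) / (s/sqrt(n))
xbar - mu0 = 88.24 - 59.29 = 28.95
sqrt(93) ≈ 9.64365076
s/sqrt(n) = 17.3 / 9.64365076 ≈ 1.79392643
t = 28.95 / 1.79392643 ≈ 16.137786

16.1378
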